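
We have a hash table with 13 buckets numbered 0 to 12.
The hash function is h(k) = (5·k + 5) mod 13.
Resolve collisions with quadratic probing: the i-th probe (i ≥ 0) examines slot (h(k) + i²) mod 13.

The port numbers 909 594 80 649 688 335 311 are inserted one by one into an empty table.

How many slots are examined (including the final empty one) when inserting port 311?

909 hashes to 0; slot 0 is free => place at 0.
594 hashes to 11; slot 11 is free => place at 11.
80 hashes to 2; slot 2 is free => place at 2.
649 hashes to 0; 0 taken => place at 1.
688 hashes to 0; 0,1 taken => place at 4.
335 hashes to 3; slot 3 is free => place at 3.
311 hashes to 0; 0,1,4 taken => place at 9.
Table: [909, 649, 80, 335, 688, —, —, —, —, 311, —, 594, —]

4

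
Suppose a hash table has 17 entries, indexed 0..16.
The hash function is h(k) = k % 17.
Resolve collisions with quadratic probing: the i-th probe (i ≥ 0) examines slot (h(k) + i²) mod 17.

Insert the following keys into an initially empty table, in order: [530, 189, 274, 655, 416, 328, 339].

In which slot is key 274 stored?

Insert 530: h=3, slot 3 empty => index 3.
Insert 189: h=2, slot 2 empty => index 2.
Insert 274: h=2, slots 2,3 occupied => index 6.
Insert 655: h=9, slot 9 empty => index 9.
Insert 416: h=8, slot 8 empty => index 8.
Insert 328: h=5, slot 5 empty => index 5.
Insert 339: h=16, slot 16 empty => index 16.
Table: [., ., 189, 530, ., 328, 274, ., 416, 655, ., ., ., ., ., ., 339]

6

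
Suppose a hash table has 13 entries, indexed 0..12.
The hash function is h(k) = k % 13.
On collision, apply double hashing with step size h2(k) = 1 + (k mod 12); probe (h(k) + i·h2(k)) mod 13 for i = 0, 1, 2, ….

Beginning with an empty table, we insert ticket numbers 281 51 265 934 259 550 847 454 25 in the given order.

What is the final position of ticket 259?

Insert 281: h=8, slot 8 empty → index 8.
Insert 51: h=12, slot 12 empty → index 12.
Insert 265: h=5, slot 5 empty → index 5.
Insert 934: h=11, slot 11 empty → index 11.
Insert 259: h=12, h2=8, slot 12 occupied → index 7.
Insert 550: h=4, slot 4 empty → index 4.
Insert 847: h=2, slot 2 empty → index 2.
Insert 454: h=12, h2=11, slot 12 occupied → index 10.
Insert 25: h=12, h2=2, slot 12 occupied → index 1.
Table: [—, 25, 847, —, 550, 265, —, 259, 281, —, 454, 934, 51]

7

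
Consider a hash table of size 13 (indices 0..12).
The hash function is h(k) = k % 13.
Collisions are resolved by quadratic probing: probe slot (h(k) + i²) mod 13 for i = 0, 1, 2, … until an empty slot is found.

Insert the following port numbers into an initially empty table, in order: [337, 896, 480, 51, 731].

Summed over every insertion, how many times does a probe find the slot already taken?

7

337 hashes to 12; slot 12 is free => place at 12.
896 hashes to 12; 12 taken => place at 0.
480 hashes to 12; 12,0 taken => place at 3.
51 hashes to 12; 12,0,3 taken => place at 8.
731 hashes to 3; 3 taken => place at 4.
Table: [896, _, _, 480, 731, _, _, _, 51, _, _, _, 337]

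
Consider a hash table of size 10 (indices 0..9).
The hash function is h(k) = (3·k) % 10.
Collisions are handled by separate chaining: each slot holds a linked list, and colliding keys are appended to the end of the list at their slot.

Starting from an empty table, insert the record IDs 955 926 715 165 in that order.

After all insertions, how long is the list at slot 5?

3

Insert 955: h=5, bucket 5 empty → new chain.
Insert 926: h=8, bucket 8 empty → new chain.
Insert 715: h=5, bucket 5 nonempty → append to chain.
Insert 165: h=5, bucket 5 nonempty → append to chain.
Final buckets:
0: _
1: _
2: _
3: _
4: _
5: 955 -> 715 -> 165
6: _
7: _
8: 926
9: _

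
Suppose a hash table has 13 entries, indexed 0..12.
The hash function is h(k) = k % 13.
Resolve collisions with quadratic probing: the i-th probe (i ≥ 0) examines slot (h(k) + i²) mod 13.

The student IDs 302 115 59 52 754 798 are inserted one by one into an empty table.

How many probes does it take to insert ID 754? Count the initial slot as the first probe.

302: h=3 → slot 3
115: h=11 → slot 11
59: h=7 → slot 7
52: h=0 → slot 0
754: h=0, probe 0,1 → slot 1
798: h=5 → slot 5
Table: [52, 754, ., 302, ., 798, ., 59, ., ., ., 115, .]

2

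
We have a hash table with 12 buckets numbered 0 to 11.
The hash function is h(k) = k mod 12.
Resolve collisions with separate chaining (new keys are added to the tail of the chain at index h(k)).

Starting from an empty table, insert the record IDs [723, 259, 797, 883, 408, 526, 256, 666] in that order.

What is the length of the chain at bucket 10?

723 -> bucket 3
259 -> bucket 7
797 -> bucket 5
883 -> bucket 7 (collision)
408 -> bucket 0
526 -> bucket 10
256 -> bucket 4
666 -> bucket 6
Final buckets:
0: 408
1: ∅
2: ∅
3: 723
4: 256
5: 797
6: 666
7: 259 -> 883
8: ∅
9: ∅
10: 526
11: ∅

1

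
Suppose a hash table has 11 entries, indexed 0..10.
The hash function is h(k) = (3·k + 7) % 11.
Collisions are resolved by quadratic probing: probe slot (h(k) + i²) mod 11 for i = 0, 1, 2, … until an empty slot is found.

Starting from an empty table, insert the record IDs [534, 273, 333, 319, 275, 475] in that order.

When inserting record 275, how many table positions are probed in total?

534: h=3 → slot 3
273: h=1 → slot 1
333: h=5 → slot 5
319: h=7 → slot 7
275: h=7, probe 7,8 → slot 8
475: h=2 → slot 2
Table: [_, 273, 475, 534, _, 333, _, 319, 275, _, _]

2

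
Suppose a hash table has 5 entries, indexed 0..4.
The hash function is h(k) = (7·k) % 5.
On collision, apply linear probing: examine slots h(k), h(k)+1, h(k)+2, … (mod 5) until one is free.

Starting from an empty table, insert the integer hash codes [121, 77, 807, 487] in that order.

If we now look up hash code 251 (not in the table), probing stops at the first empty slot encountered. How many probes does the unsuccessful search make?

2

121 hashes to 2; slot 2 is free => place at 2.
77 hashes to 4; slot 4 is free => place at 4.
807 hashes to 4; 4 taken => place at 0.
487 hashes to 4; 4,0 taken => place at 1.
Table: [807, 487, 121, ∅, 77]
Lookup 251: h=2, probe 2,3 → slot 3 empty, not found.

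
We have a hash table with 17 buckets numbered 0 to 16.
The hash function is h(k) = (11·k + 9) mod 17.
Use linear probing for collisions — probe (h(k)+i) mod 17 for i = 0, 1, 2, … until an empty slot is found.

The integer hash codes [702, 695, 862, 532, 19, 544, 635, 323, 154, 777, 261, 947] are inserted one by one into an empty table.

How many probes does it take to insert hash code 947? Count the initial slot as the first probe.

Insert 702: h=13, slot 13 empty → index 13.
Insert 695: h=4, slot 4 empty → index 4.
Insert 862: h=5, slot 5 empty → index 5.
Insert 532: h=13, slot 13 occupied → index 14.
Insert 19: h=14, slot 14 occupied → index 15.
Insert 544: h=9, slot 9 empty → index 9.
Insert 635: h=7, slot 7 empty → index 7.
Insert 323: h=9, slot 9 occupied → index 10.
Insert 154: h=3, slot 3 empty → index 3.
Insert 777: h=5, slot 5 occupied → index 6.
Insert 261: h=7, slot 7 occupied → index 8.
Insert 947: h=5, slots 5,6,7,8,9,10 occupied → index 11.
Table: [_, _, _, 154, 695, 862, 777, 635, 261, 544, 323, 947, _, 702, 532, 19, _]

7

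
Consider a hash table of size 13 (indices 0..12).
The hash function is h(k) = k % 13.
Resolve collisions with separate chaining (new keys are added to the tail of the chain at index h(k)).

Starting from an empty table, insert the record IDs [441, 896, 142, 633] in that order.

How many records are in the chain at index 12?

441 → bucket 12
896 → bucket 12 (collision)
142 → bucket 12 (collision)
633 → bucket 9
Final buckets:
0: .
1: .
2: .
3: .
4: .
5: .
6: .
7: .
8: .
9: 633
10: .
11: .
12: 441 -> 896 -> 142

3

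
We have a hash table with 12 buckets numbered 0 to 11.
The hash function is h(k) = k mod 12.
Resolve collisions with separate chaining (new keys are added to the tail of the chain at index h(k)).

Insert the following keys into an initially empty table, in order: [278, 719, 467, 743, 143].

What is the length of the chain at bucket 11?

4

Insert 278: h=2, bucket 2 empty → new chain.
Insert 719: h=11, bucket 11 empty → new chain.
Insert 467: h=11, bucket 11 nonempty → append to chain.
Insert 743: h=11, bucket 11 nonempty → append to chain.
Insert 143: h=11, bucket 11 nonempty → append to chain.
Final buckets:
0: .
1: .
2: 278
3: .
4: .
5: .
6: .
7: .
8: .
9: .
10: .
11: 719 -> 467 -> 743 -> 143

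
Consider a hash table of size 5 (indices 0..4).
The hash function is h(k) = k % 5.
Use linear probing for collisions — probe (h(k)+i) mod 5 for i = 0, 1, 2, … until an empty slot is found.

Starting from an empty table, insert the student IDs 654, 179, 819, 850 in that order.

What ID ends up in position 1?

Insert 654: h=4, slot 4 empty => index 4.
Insert 179: h=4, slot 4 occupied => index 0.
Insert 819: h=4, slots 4,0 occupied => index 1.
Insert 850: h=0, slots 0,1 occupied => index 2.
Table: [179, 819, 850, ∅, 654]

819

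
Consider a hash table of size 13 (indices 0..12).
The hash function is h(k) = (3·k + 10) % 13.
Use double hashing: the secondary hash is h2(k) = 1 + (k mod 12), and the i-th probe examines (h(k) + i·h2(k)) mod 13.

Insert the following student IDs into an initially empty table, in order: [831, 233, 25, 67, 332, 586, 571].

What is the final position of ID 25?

9

831 hashes to 7; slot 7 is free => place at 7.
233 hashes to 7, h2=6; 7 taken => place at 0.
25 hashes to 7, h2=2; 7 taken => place at 9.
67 hashes to 3; slot 3 is free => place at 3.
332 hashes to 5; slot 5 is free => place at 5.
586 hashes to 0, h2=11; 0 taken => place at 11.
571 hashes to 7, h2=8; 7 taken => place at 2.
Table: [233, -, 571, 67, -, 332, -, 831, -, 25, -, 586, -]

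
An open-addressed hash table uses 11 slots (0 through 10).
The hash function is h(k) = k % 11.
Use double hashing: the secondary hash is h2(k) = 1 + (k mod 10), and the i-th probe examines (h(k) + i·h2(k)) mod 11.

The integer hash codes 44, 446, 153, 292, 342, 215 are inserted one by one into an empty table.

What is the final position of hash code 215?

7

44: h=0 => slot 0
446: h=6 => slot 6
153: h=10 => slot 10
292: h=6, h2=3, probe 6,9 => slot 9
342: h=1 => slot 1
215: h=6, h2=6, probe 6,1,7 => slot 7
Table: [44, 342, ∅, ∅, ∅, ∅, 446, 215, ∅, 292, 153]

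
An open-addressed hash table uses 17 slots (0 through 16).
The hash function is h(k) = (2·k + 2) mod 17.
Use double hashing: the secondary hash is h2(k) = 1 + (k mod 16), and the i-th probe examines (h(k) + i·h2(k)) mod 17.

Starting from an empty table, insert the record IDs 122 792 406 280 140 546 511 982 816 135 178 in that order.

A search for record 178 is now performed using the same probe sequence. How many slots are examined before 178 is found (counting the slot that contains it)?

Insert 122: h=8, slot 8 empty -> index 8.
Insert 792: h=5, slot 5 empty -> index 5.
Insert 406: h=15, slot 15 empty -> index 15.
Insert 280: h=1, slot 1 empty -> index 1.
Insert 140: h=10, slot 10 empty -> index 10.
Insert 546: h=6, slot 6 empty -> index 6.
Insert 511: h=4, slot 4 empty -> index 4.
Insert 982: h=11, slot 11 empty -> index 11.
Insert 816: h=2, slot 2 empty -> index 2.
Insert 135: h=0, slot 0 empty -> index 0.
Insert 178: h=1, h2=3, slots 1,4 occupied -> index 7.
Table: [135, 280, 816, -, 511, 792, 546, 178, 122, -, 140, 982, -, -, -, 406, -]
Lookup 178: h=1, h2=3, probe 1,4,7 → found at 7.

3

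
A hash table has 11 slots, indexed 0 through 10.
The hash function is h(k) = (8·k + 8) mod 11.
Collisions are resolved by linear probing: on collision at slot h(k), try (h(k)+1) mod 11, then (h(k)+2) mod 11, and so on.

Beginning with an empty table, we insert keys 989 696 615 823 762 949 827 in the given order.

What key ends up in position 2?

762

989: h=0 -> slot 0
696: h=10 -> slot 10
615: h=0, probe 0,1 -> slot 1
823: h=3 -> slot 3
762: h=10, probe 10,0,1,2 -> slot 2
949: h=10, probe 10,0,1,2,3,4 -> slot 4
827: h=2, probe 2,3,4,5 -> slot 5
Table: [989, 615, 762, 823, 949, 827, _, _, _, _, 696]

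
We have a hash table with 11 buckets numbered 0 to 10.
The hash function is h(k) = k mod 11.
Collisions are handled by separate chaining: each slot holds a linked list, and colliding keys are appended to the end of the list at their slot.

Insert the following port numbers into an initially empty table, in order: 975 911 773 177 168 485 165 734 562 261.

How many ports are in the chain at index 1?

Insert 975: h=7, bucket 7 empty → new chain.
Insert 911: h=9, bucket 9 empty → new chain.
Insert 773: h=3, bucket 3 empty → new chain.
Insert 177: h=1, bucket 1 empty → new chain.
Insert 168: h=3, bucket 3 nonempty → append to chain.
Insert 485: h=1, bucket 1 nonempty → append to chain.
Insert 165: h=0, bucket 0 empty → new chain.
Insert 734: h=8, bucket 8 empty → new chain.
Insert 562: h=1, bucket 1 nonempty → append to chain.
Insert 261: h=8, bucket 8 nonempty → append to chain.
Final buckets:
0: 165
1: 177 -> 485 -> 562
2: _
3: 773 -> 168
4: _
5: _
6: _
7: 975
8: 734 -> 261
9: 911
10: _

3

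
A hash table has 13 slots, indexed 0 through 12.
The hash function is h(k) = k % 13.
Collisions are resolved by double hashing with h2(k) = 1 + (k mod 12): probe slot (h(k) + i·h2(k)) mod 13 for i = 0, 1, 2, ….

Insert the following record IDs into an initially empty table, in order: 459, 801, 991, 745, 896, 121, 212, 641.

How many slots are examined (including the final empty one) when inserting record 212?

2

459: h=4 -> slot 4
801: h=8 -> slot 8
991: h=3 -> slot 3
745: h=4, h2=2, probe 4,6 -> slot 6
896: h=12 -> slot 12
121: h=4, h2=2, probe 4,6,8,10 -> slot 10
212: h=4, h2=9, probe 4,0 -> slot 0
641: h=4, h2=6, probe 4,10,3,9 -> slot 9
Table: [212, ., ., 991, 459, ., 745, ., 801, 641, 121, ., 896]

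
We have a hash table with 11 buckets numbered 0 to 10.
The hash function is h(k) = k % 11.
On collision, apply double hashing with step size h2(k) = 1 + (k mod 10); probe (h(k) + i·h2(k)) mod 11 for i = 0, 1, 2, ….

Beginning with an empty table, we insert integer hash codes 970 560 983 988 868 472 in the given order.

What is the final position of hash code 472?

5

970: h=2 → slot 2
560: h=10 → slot 10
983: h=4 → slot 4
988: h=9 → slot 9
868: h=10, h2=9, probe 10,8 → slot 8
472: h=10, h2=3, probe 10,2,5 → slot 5
Table: [∅, ∅, 970, ∅, 983, 472, ∅, ∅, 868, 988, 560]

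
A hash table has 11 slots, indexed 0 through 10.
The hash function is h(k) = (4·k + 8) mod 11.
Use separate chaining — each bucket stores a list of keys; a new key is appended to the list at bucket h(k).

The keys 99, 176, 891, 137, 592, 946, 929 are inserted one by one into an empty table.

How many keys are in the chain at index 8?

4

Insert 99: h=8, bucket 8 empty -> new chain.
Insert 176: h=8, bucket 8 nonempty -> append to chain.
Insert 891: h=8, bucket 8 nonempty -> append to chain.
Insert 137: h=6, bucket 6 empty -> new chain.
Insert 592: h=0, bucket 0 empty -> new chain.
Insert 946: h=8, bucket 8 nonempty -> append to chain.
Insert 929: h=6, bucket 6 nonempty -> append to chain.
Final buckets:
0: 592
1: —
2: —
3: —
4: —
5: —
6: 137 -> 929
7: —
8: 99 -> 176 -> 891 -> 946
9: —
10: —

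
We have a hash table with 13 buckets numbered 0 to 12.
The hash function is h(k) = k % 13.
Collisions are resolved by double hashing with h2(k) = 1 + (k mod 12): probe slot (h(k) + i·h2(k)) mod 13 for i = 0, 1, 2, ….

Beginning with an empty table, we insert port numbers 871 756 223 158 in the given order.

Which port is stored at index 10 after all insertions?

871 hashes to 0; slot 0 is free → place at 0.
756 hashes to 2; slot 2 is free → place at 2.
223 hashes to 2, h2=8; 2 taken → place at 10.
158 hashes to 2, h2=3; 2 taken → place at 5.
Table: [871, -, 756, -, -, 158, -, -, -, -, 223, -, -]

223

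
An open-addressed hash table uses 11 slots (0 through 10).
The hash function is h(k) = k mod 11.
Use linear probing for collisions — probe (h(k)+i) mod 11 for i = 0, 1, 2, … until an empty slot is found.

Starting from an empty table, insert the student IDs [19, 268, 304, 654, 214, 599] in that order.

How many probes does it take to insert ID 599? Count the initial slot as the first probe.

5

19: h=8 => slot 8
268: h=4 => slot 4
304: h=7 => slot 7
654: h=5 => slot 5
214: h=5, probe 5,6 => slot 6
599: h=5, probe 5,6,7,8,9 => slot 9
Table: [., ., ., ., 268, 654, 214, 304, 19, 599, .]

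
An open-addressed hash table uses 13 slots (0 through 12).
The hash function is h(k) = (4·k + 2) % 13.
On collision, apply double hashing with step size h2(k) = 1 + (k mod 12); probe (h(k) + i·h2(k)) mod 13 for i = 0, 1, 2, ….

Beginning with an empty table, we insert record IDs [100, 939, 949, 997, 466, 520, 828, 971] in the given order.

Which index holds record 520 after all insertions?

Insert 100: h=12, slot 12 empty -> index 12.
Insert 939: h=1, slot 1 empty -> index 1.
Insert 949: h=2, slot 2 empty -> index 2.
Insert 997: h=12, h2=2, slots 12,1 occupied -> index 3.
Insert 466: h=7, slot 7 empty -> index 7.
Insert 520: h=2, h2=5, slots 2,7,12 occupied -> index 4.
Insert 828: h=12, h2=1, slot 12 occupied -> index 0.
Insert 971: h=12, h2=12, slot 12 occupied -> index 11.
Table: [828, 939, 949, 997, 520, ∅, ∅, 466, ∅, ∅, ∅, 971, 100]

4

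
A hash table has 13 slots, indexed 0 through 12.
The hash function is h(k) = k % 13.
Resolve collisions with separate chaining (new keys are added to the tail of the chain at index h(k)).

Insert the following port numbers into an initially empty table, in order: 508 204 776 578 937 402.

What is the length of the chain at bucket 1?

508 → bucket 1
204 → bucket 9
776 → bucket 9 (collision)
578 → bucket 6
937 → bucket 1 (collision)
402 → bucket 12
Final buckets:
0: .
1: 508 -> 937
2: .
3: .
4: .
5: .
6: 578
7: .
8: .
9: 204 -> 776
10: .
11: .
12: 402

2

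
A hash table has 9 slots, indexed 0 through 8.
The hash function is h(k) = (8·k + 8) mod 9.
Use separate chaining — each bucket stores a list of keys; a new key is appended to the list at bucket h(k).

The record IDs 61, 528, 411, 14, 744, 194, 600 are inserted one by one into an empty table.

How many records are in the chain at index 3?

61 -> bucket 1
528 -> bucket 2
411 -> bucket 2 (collision)
14 -> bucket 3
744 -> bucket 2 (collision)
194 -> bucket 3 (collision)
600 -> bucket 2 (collision)
Final buckets:
0: _
1: 61
2: 528 -> 411 -> 744 -> 600
3: 14 -> 194
4: _
5: _
6: _
7: _
8: _

2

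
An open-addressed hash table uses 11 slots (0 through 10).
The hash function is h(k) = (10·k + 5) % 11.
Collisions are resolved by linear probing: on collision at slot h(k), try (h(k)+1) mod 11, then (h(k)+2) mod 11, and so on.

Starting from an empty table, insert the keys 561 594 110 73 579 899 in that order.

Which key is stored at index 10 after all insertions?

561: h=5 => slot 5
594: h=5, probe 5,6 => slot 6
110: h=5, probe 5,6,7 => slot 7
73: h=9 => slot 9
579: h=9, probe 9,10 => slot 10
899: h=8 => slot 8
Table: [_, _, _, _, _, 561, 594, 110, 899, 73, 579]

579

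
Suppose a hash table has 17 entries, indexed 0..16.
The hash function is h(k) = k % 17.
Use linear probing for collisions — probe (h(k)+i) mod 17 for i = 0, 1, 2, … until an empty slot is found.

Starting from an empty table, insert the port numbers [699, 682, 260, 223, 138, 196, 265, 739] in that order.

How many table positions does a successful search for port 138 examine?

5

699 hashes to 2; slot 2 is free => place at 2.
682 hashes to 2; 2 taken => place at 3.
260 hashes to 5; slot 5 is free => place at 5.
223 hashes to 2; 2,3 taken => place at 4.
138 hashes to 2; 2,3,4,5 taken => place at 6.
196 hashes to 9; slot 9 is free => place at 9.
265 hashes to 10; slot 10 is free => place at 10.
739 hashes to 8; slot 8 is free => place at 8.
Table: [., ., 699, 682, 223, 260, 138, ., 739, 196, 265, ., ., ., ., ., .]
Lookup 138: h=2, probe 2,3,4,5,6 → found at 6.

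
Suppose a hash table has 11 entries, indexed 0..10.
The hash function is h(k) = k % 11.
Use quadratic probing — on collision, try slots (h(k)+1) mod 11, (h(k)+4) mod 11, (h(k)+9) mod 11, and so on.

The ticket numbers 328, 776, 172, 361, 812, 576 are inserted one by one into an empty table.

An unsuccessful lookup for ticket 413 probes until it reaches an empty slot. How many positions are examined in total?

5

Insert 328: h=9, slot 9 empty → index 9.
Insert 776: h=6, slot 6 empty → index 6.
Insert 172: h=7, slot 7 empty → index 7.
Insert 361: h=9, slot 9 occupied → index 10.
Insert 812: h=9, slots 9,10 occupied → index 2.
Insert 576: h=4, slot 4 empty → index 4.
Table: [∅, ∅, 812, ∅, 576, ∅, 776, 172, ∅, 328, 361]
Lookup 413: h=6, probe 6,7,10,4,0 → slot 0 empty, not found.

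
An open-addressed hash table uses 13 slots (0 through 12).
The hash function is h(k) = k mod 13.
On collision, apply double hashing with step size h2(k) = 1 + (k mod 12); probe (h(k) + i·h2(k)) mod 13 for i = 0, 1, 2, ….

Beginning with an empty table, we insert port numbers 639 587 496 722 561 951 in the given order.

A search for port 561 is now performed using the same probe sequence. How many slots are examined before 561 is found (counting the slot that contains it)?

639: h=2 => slot 2
587: h=2, h2=12, probe 2,1 => slot 1
496: h=2, h2=5, probe 2,7 => slot 7
722: h=7, h2=3, probe 7,10 => slot 10
561: h=2, h2=10, probe 2,12 => slot 12
951: h=2, h2=4, probe 2,6 => slot 6
Table: [-, 587, 639, -, -, -, 951, 496, -, -, 722, -, 561]
Lookup 561: h=2, h2=10, probe 2,12 → found at 12.

2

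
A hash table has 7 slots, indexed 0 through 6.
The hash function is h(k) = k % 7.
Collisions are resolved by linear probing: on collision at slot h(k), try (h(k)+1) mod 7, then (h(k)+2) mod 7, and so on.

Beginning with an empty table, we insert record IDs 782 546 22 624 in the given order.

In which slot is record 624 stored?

782: h=5 -> slot 5
546: h=0 -> slot 0
22: h=1 -> slot 1
624: h=1, probe 1,2 -> slot 2
Table: [546, 22, 624, _, _, 782, _]

2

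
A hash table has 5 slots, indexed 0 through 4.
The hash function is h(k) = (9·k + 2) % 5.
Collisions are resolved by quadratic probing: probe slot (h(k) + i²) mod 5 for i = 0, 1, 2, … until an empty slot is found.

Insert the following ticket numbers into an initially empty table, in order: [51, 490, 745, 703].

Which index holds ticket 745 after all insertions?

Insert 51: h=1, slot 1 empty => index 1.
Insert 490: h=2, slot 2 empty => index 2.
Insert 745: h=2, slot 2 occupied => index 3.
Insert 703: h=4, slot 4 empty => index 4.
Table: [—, 51, 490, 745, 703]

3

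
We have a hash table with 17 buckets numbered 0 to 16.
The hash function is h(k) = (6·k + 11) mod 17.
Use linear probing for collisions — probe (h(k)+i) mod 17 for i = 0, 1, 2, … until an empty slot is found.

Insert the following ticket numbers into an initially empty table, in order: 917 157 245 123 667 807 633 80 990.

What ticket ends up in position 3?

123

917 hashes to 5; slot 5 is free => place at 5.
157 hashes to 1; slot 1 is free => place at 1.
245 hashes to 2; slot 2 is free => place at 2.
123 hashes to 1; 1,2 taken => place at 3.
667 hashes to 1; 1,2,3 taken => place at 4.
807 hashes to 8; slot 8 is free => place at 8.
633 hashes to 1; 1,2,3,4,5 taken => place at 6.
80 hashes to 15; slot 15 is free => place at 15.
990 hashes to 1; 1,2,3,4,5,6 taken => place at 7.
Table: [_, 157, 245, 123, 667, 917, 633, 990, 807, _, _, _, _, _, _, 80, _]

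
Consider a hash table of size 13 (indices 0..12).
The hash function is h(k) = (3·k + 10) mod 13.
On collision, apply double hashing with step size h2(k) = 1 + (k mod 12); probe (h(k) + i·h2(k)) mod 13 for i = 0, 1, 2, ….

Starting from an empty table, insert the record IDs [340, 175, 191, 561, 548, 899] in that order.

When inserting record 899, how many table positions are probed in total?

3

340: h=3 => slot 3
175: h=2 => slot 2
191: h=11 => slot 11
561: h=3, h2=10, probe 3,0 => slot 0
548: h=3, h2=9, probe 3,12 => slot 12
899: h=3, h2=12, probe 3,2,1 => slot 1
Table: [561, 899, 175, 340, _, _, _, _, _, _, _, 191, 548]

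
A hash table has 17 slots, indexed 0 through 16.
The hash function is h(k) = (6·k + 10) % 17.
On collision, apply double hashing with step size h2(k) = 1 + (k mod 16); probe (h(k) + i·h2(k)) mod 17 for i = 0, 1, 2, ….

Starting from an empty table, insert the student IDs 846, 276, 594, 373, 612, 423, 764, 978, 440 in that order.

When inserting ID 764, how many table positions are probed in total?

846: h=3 → slot 3
276: h=0 → slot 0
594: h=4 → slot 4
373: h=4, h2=6, probe 4,10 → slot 10
612: h=10, h2=5, probe 10,15 → slot 15
423: h=15, h2=8, probe 15,6 → slot 6
764: h=4, h2=13, probe 4,0,13 → slot 13
978: h=13, h2=3, probe 13,16 → slot 16
440: h=15, h2=9, probe 15,7 → slot 7
Table: [276, ∅, ∅, 846, 594, ∅, 423, 440, ∅, ∅, 373, ∅, ∅, 764, ∅, 612, 978]

3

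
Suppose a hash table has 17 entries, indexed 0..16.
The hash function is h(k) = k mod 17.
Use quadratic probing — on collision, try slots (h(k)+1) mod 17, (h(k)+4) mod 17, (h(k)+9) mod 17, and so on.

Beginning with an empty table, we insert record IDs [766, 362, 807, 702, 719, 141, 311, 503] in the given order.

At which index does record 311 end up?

Insert 766: h=1, slot 1 empty -> index 1.
Insert 362: h=5, slot 5 empty -> index 5.
Insert 807: h=8, slot 8 empty -> index 8.
Insert 702: h=5, slot 5 occupied -> index 6.
Insert 719: h=5, slots 5,6 occupied -> index 9.
Insert 141: h=5, slots 5,6,9 occupied -> index 14.
Insert 311: h=5, slots 5,6,9,14 occupied -> index 4.
Insert 503: h=10, slot 10 empty -> index 10.
Table: [∅, 766, ∅, ∅, 311, 362, 702, ∅, 807, 719, 503, ∅, ∅, ∅, 141, ∅, ∅]

4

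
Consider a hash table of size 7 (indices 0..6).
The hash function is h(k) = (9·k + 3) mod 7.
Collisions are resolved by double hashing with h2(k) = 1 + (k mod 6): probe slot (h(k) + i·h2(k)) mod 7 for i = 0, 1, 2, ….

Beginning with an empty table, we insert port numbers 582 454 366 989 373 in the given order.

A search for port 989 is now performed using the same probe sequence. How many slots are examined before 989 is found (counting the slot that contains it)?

2

582: h=5 → slot 5
454: h=1 → slot 1
366: h=0 → slot 0
989: h=0, h2=6, probe 0,6 → slot 6
373: h=0, h2=2, probe 0,2 → slot 2
Table: [366, 454, 373, —, —, 582, 989]
Lookup 989: h=0, h2=6, probe 0,6 → found at 6.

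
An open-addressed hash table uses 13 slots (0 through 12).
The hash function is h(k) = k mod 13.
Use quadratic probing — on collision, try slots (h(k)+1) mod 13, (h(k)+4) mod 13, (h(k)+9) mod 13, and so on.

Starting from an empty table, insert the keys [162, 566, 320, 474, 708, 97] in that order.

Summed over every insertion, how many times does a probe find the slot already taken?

162: h=6 => slot 6
566: h=7 => slot 7
320: h=8 => slot 8
474: h=6, probe 6,7,10 => slot 10
708: h=6, probe 6,7,10,2 => slot 2
97: h=6, probe 6,7,10,2,9 => slot 9
Table: [∅, ∅, 708, ∅, ∅, ∅, 162, 566, 320, 97, 474, ∅, ∅]

9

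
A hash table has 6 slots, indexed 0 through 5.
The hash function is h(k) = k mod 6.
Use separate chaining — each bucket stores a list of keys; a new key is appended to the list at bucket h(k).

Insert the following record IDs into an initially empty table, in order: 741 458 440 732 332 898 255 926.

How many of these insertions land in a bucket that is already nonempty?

4

Insert 741: h=3, bucket 3 empty → new chain.
Insert 458: h=2, bucket 2 empty → new chain.
Insert 440: h=2, bucket 2 nonempty → append to chain.
Insert 732: h=0, bucket 0 empty → new chain.
Insert 332: h=2, bucket 2 nonempty → append to chain.
Insert 898: h=4, bucket 4 empty → new chain.
Insert 255: h=3, bucket 3 nonempty → append to chain.
Insert 926: h=2, bucket 2 nonempty → append to chain.
Final buckets:
0: 732
1: -
2: 458 -> 440 -> 332 -> 926
3: 741 -> 255
4: 898
5: -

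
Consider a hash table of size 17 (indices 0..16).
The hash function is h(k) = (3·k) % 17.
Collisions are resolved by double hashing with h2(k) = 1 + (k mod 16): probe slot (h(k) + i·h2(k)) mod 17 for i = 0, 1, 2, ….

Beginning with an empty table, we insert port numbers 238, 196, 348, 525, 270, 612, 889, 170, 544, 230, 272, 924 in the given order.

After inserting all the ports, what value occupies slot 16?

170

238: h=0 => slot 0
196: h=10 => slot 10
348: h=7 => slot 7
525: h=11 => slot 11
270: h=11, h2=15, probe 11,9 => slot 9
612: h=0, h2=5, probe 0,5 => slot 5
889: h=15 => slot 15
170: h=0, h2=11, probe 0,11,5,16 => slot 16
544: h=0, h2=1, probe 0,1 => slot 1
230: h=10, h2=7, probe 10,0,7,14 => slot 14
272: h=0, h2=1, probe 0,1,2 => slot 2
924: h=1, h2=13, probe 1,14,10,6 => slot 6
Table: [238, 544, 272, _, _, 612, 924, 348, _, 270, 196, 525, _, _, 230, 889, 170]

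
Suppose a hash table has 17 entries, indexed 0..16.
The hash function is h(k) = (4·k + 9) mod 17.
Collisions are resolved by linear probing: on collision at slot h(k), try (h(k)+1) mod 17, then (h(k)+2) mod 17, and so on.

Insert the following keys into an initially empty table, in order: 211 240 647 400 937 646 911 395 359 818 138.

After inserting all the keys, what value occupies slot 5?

138

Insert 211: h=3, slot 3 empty -> index 3.
Insert 240: h=0, slot 0 empty -> index 0.
Insert 647: h=13, slot 13 empty -> index 13.
Insert 400: h=11, slot 11 empty -> index 11.
Insert 937: h=0, slot 0 occupied -> index 1.
Insert 646: h=9, slot 9 empty -> index 9.
Insert 911: h=15, slot 15 empty -> index 15.
Insert 395: h=8, slot 8 empty -> index 8.
Insert 359: h=0, slots 0,1 occupied -> index 2.
Insert 818: h=0, slots 0,1,2,3 occupied -> index 4.
Insert 138: h=0, slots 0,1,2,3,4 occupied -> index 5.
Table: [240, 937, 359, 211, 818, 138, -, -, 395, 646, -, 400, -, 647, -, 911, -]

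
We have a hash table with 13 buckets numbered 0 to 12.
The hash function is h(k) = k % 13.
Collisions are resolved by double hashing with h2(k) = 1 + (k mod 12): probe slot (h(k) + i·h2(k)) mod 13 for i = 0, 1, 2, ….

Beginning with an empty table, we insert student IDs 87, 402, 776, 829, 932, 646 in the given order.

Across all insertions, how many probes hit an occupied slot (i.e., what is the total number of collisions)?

4

87: h=9 → slot 9
402: h=12 → slot 12
776: h=9, h2=9, probe 9,5 → slot 5
829: h=10 → slot 10
932: h=9, h2=9, probe 9,5,1 → slot 1
646: h=9, h2=11, probe 9,7 → slot 7
Table: [—, 932, —, —, —, 776, —, 646, —, 87, 829, —, 402]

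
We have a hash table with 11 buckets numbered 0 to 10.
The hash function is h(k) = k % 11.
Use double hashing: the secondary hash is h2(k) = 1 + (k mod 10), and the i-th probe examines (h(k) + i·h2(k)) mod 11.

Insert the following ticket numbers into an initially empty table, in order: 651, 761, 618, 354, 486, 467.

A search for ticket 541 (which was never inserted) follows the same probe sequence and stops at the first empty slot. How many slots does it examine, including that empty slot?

3

651 hashes to 2; slot 2 is free -> place at 2.
761 hashes to 2, h2=2; 2 taken -> place at 4.
618 hashes to 2, h2=9; 2 taken -> place at 0.
354 hashes to 2, h2=5; 2 taken -> place at 7.
486 hashes to 2, h2=7; 2 taken -> place at 9.
467 hashes to 5; slot 5 is free -> place at 5.
Table: [618, —, 651, —, 761, 467, —, 354, —, 486, —]
Lookup 541: h=2, h2=2, probe 2,4,6 → slot 6 empty, not found.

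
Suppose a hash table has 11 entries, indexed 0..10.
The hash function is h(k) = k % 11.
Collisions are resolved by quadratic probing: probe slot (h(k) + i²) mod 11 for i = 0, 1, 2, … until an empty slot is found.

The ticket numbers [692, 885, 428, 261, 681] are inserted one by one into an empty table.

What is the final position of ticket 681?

3

692 hashes to 10; slot 10 is free → place at 10.
885 hashes to 5; slot 5 is free → place at 5.
428 hashes to 10; 10 taken → place at 0.
261 hashes to 8; slot 8 is free → place at 8.
681 hashes to 10; 10,0 taken → place at 3.
Table: [428, ., ., 681, ., 885, ., ., 261, ., 692]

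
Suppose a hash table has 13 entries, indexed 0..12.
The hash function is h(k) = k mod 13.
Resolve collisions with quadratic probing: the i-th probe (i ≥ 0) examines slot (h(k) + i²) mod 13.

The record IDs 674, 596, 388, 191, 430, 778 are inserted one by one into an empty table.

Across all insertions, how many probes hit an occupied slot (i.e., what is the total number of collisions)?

674: h=11 -> slot 11
596: h=11, probe 11,12 -> slot 12
388: h=11, probe 11,12,2 -> slot 2
191: h=9 -> slot 9
430: h=1 -> slot 1
778: h=11, probe 11,12,2,7 -> slot 7
Table: [_, 430, 388, _, _, _, _, 778, _, 191, _, 674, 596]

6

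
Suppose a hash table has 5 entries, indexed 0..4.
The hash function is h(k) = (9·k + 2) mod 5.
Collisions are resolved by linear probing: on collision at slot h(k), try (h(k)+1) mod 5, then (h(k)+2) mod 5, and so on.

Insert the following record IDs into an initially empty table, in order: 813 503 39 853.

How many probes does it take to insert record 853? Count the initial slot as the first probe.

813: h=4 -> slot 4
503: h=4, probe 4,0 -> slot 0
39: h=3 -> slot 3
853: h=4, probe 4,0,1 -> slot 1
Table: [503, 853, ., 39, 813]

3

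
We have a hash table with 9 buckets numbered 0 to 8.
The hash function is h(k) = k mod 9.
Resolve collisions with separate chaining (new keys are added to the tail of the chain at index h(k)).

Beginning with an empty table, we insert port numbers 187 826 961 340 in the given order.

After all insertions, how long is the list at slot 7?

4

Insert 187: h=7, bucket 7 empty → new chain.
Insert 826: h=7, bucket 7 nonempty → append to chain.
Insert 961: h=7, bucket 7 nonempty → append to chain.
Insert 340: h=7, bucket 7 nonempty → append to chain.
Final buckets:
0: —
1: —
2: —
3: —
4: —
5: —
6: —
7: 187 -> 826 -> 961 -> 340
8: —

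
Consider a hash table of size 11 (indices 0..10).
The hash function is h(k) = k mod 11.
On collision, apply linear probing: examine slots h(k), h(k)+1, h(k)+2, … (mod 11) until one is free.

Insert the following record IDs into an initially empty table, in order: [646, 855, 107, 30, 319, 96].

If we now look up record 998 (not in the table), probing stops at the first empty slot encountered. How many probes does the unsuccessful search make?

7

646: h=8 -> slot 8
855: h=8, probe 8,9 -> slot 9
107: h=8, probe 8,9,10 -> slot 10
30: h=8, probe 8,9,10,0 -> slot 0
319: h=0, probe 0,1 -> slot 1
96: h=8, probe 8,9,10,0,1,2 -> slot 2
Table: [30, 319, 96, -, -, -, -, -, 646, 855, 107]
Lookup 998: h=8, probe 8,9,10,0,1,2,3 → slot 3 empty, not found.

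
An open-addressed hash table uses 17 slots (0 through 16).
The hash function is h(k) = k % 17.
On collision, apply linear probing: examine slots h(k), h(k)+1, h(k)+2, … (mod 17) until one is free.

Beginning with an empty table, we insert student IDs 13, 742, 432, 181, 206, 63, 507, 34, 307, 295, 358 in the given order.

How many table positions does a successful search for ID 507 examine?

13: h=13 => slot 13
742: h=11 => slot 11
432: h=7 => slot 7
181: h=11, probe 11,12 => slot 12
206: h=2 => slot 2
63: h=12, probe 12,13,14 => slot 14
507: h=14, probe 14,15 => slot 15
34: h=0 => slot 0
307: h=1 => slot 1
295: h=6 => slot 6
358: h=1, probe 1,2,3 => slot 3
Table: [34, 307, 206, 358, —, —, 295, 432, —, —, —, 742, 181, 13, 63, 507, —]
Lookup 507: h=14, probe 14,15 → found at 15.

2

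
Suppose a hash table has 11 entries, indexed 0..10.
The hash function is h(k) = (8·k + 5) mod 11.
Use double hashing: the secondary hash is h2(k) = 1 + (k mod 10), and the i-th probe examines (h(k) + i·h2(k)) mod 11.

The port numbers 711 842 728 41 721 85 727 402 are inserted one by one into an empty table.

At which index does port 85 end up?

4

711: h=6 -> slot 6
842: h=9 -> slot 9
728: h=10 -> slot 10
41: h=3 -> slot 3
721: h=9, h2=2, probe 9,0 -> slot 0
85: h=3, h2=6, probe 3,9,4 -> slot 4
727: h=2 -> slot 2
402: h=9, h2=3, probe 9,1 -> slot 1
Table: [721, 402, 727, 41, 85, -, 711, -, -, 842, 728]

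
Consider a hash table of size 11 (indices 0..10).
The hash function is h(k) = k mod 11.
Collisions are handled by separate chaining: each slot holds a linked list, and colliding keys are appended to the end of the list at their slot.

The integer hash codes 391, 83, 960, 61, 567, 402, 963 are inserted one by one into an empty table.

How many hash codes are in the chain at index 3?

391 -> bucket 6
83 -> bucket 6 (collision)
960 -> bucket 3
61 -> bucket 6 (collision)
567 -> bucket 6 (collision)
402 -> bucket 6 (collision)
963 -> bucket 6 (collision)
Final buckets:
0: —
1: —
2: —
3: 960
4: —
5: —
6: 391 -> 83 -> 61 -> 567 -> 402 -> 963
7: —
8: —
9: —
10: —

1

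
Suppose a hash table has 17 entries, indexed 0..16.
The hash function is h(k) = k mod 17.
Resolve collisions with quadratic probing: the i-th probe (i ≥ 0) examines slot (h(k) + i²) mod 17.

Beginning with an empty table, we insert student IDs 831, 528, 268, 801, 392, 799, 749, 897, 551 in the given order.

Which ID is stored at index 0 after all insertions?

831: h=15 => slot 15
528: h=1 => slot 1
268: h=13 => slot 13
801: h=2 => slot 2
392: h=1, probe 1,2,5 => slot 5
799: h=0 => slot 0
749: h=1, probe 1,2,5,10 => slot 10
897: h=13, probe 13,14 => slot 14
551: h=7 => slot 7
Table: [799, 528, 801, ., ., 392, ., 551, ., ., 749, ., ., 268, 897, 831, .]

799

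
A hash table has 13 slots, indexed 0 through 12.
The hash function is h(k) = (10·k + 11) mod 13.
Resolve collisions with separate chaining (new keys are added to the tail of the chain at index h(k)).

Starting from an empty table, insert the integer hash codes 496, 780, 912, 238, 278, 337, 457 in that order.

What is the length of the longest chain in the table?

3

496 -> bucket 5
780 -> bucket 11
912 -> bucket 5 (collision)
238 -> bucket 12
278 -> bucket 9
337 -> bucket 1
457 -> bucket 5 (collision)
Final buckets:
0: ∅
1: 337
2: ∅
3: ∅
4: ∅
5: 496 -> 912 -> 457
6: ∅
7: ∅
8: ∅
9: 278
10: ∅
11: 780
12: 238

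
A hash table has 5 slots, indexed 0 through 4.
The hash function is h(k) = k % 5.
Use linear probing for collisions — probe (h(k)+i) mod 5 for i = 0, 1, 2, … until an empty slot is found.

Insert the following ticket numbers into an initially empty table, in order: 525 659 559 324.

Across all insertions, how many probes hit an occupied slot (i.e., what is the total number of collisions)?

5

Insert 525: h=0, slot 0 empty → index 0.
Insert 659: h=4, slot 4 empty → index 4.
Insert 559: h=4, slots 4,0 occupied → index 1.
Insert 324: h=4, slots 4,0,1 occupied → index 2.
Table: [525, 559, 324, ., 659]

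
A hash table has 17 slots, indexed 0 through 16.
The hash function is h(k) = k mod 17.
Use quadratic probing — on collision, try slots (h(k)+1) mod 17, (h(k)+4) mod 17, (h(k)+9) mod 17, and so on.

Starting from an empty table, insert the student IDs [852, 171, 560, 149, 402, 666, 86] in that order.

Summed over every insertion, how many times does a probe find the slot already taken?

2

Insert 852: h=2, slot 2 empty => index 2.
Insert 171: h=1, slot 1 empty => index 1.
Insert 560: h=16, slot 16 empty => index 16.
Insert 149: h=13, slot 13 empty => index 13.
Insert 402: h=11, slot 11 empty => index 11.
Insert 666: h=3, slot 3 empty => index 3.
Insert 86: h=1, slots 1,2 occupied => index 5.
Table: [∅, 171, 852, 666, ∅, 86, ∅, ∅, ∅, ∅, ∅, 402, ∅, 149, ∅, ∅, 560]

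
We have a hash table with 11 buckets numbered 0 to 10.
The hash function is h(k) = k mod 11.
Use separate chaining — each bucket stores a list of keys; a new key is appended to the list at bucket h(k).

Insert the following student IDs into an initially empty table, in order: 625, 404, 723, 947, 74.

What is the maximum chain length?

3

Insert 625: h=9, bucket 9 empty → new chain.
Insert 404: h=8, bucket 8 empty → new chain.
Insert 723: h=8, bucket 8 nonempty → append to chain.
Insert 947: h=1, bucket 1 empty → new chain.
Insert 74: h=8, bucket 8 nonempty → append to chain.
Final buckets:
0: —
1: 947
2: —
3: —
4: —
5: —
6: —
7: —
8: 404 -> 723 -> 74
9: 625
10: —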